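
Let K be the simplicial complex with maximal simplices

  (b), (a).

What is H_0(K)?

K has 2 vertices.
rank ∂_0 = 0, rank ∂_1 = 0 ⇒ b_0 = 2 − 0 − 0 = 2. So H_0 ≅ Z^2.

H_0 = Z^2.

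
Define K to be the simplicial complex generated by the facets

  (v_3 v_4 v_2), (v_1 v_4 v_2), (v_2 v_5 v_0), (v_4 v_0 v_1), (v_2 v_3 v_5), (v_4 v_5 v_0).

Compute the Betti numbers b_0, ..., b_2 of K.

b_0 = 1, b_1 = 1, b_2 = 0.

Take the total order v_0 < v_1 < v_2 < v_3 < v_4 < v_5 on the vertex set. Then K (dimension 2) consists of the simplices:

  0-simplices (6): [v_0], [v_1], [v_2], [v_3], [v_4], [v_5]
  1-simplices (12): [v_0,v_1], [v_0,v_2], [v_0,v_4], [v_0,v_5], [v_1,v_2], [v_1,v_4], [v_2,v_3], [v_2,v_4], [v_2,v_5], [v_3,v_4], [v_3,v_5], [v_4,v_5]
  2-simplices (6): [v_0,v_1,v_4], [v_0,v_2,v_5], [v_0,v_4,v_5], [v_1,v_2,v_4], [v_2,v_3,v_4], [v_2,v_3,v_5]

so the chain groups are C_0 ≅ Z^6, C_1 ≅ Z^12, C_2 ≅ Z^6.

The boundary map ∂_1: C_1 → C_0 maps an edge to its endpoints' difference, ∂[p,q] = q − p. For instance
  ∂[v_1,v_4] = [v_4] − [v_1].
The 6×12 boundary matrix has rank 5 and Smith normal form diag(1,1,1,1,1).

Boundary ∂_2: C_2 → C_1 acts by ∂[p,q,r] = [q,r] − [p,r] + [p,q]. For instance
  ∂[v_1,v_2,v_4] = [v_2,v_4] − [v_1,v_4] + [v_1,v_2],
  ∂[v_0,v_1,v_4] = [v_1,v_4] − [v_0,v_4] + [v_0,v_1].
This gives a 12×6 integer matrix of rank 6; reducing to Smith normal form yields diagonal entries (1,1,1,1,1,1).

Now H_k = ker ∂_k / im ∂_{k+1}, so:

  H_0: rank C_0 − rank ∂_1 = 6 − 5 = 1, and the invariant factors of ∂_1 are all 1, so H_0 ≅ Z.
  H_1: rank ker ∂_1 − rank ∂_2 = (12 − 5) − 6 = 1, and the invariant factors of ∂_2 are all 1, so H_1 ≅ Z.
  H_2: rank ker ∂_2 − rank ∂_3 = (6 − 6) − 0 = 0, and there is no ∂_3, so H_2 ≅ 0.

As a check, the Euler characteristic is 6 − 12 + 6 = 0, which agrees with 1 − 1 + 0 = 0.
(K is a triangulation of the cylinder S^1 x I.)

Hence the Betti numbers are b_0 = 1, b_1 = 1, b_2 = 0.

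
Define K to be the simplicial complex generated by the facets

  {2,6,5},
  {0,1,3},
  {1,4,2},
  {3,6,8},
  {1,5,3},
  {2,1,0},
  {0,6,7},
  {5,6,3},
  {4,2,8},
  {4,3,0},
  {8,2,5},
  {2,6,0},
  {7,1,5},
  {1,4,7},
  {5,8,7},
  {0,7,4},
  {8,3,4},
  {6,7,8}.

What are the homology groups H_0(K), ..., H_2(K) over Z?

Fix the vertex order 0 < 1 < 2 < 3 < 4 < 5 < 6 < 7 < 8 and write every simplex with vertices in increasing order. Then dim K = 2 and the simplices of K are:

  0-simplices (9): [0], [1], [2], [3], [4], [5], [6], [7], [8]
  1-simplices (27): (27 of them)
  2-simplices (18): [0,1,2], [0,1,3], [0,2,6], [0,3,4], [0,4,7], [0,6,7], [1,2,4], [1,3,5], [1,4,7], [1,5,7], [2,4,8], [2,5,6], [2,5,8], [3,4,8], [3,5,6], [3,6,8], [5,7,8], [6,7,8]

so the chain groups are C_0 ≅ Z^9, C_1 ≅ Z^27, C_2 ≅ Z^18.

∂_1: C_1 → C_0 is given by ∂[p,q] = [q] − [p].
The resulting 9×27 matrix has rank 8, and its Smith normal form has invariant factors (1,1,1,1,1,1,1,1).

Boundary ∂_2: C_2 → C_1 maps a triangle to the signed sum of its edges. For instance
  ∂[3,4,8] = [4,8] − [3,8] + [3,4],
  ∂[0,4,7] = [4,7] − [0,7] + [0,4].
As a 27×18 matrix over Z this has rank 18, with invariant factors (1,1,1,1,1,1,1,1,1,1,1,1,1,1,1,1,1,2).

Now H_k = ker ∂_k / im ∂_{k+1}, so:

  H_0: rank C_0 − rank ∂_1 = 9 − 8 = 1, and the invariant factors of ∂_1 are all 1, so H_0 ≅ Z.
  H_1: rank ker ∂_1 − rank ∂_2 = (27 − 8) − 18 = 1, and ∂_2 has invariant factor 2 > 1, so H_1 ≅ Z × Z/2.
  H_2: rank ker ∂_2 − rank ∂_3 = (18 − 18) − 0 = 0, and there is no ∂_3, so H_2 ≅ 0.

(K is a triangulation of the Klein bottle.)

H_0 ≅ Z,  H_1 ≅ Z × Z/2,  H_2 = 0.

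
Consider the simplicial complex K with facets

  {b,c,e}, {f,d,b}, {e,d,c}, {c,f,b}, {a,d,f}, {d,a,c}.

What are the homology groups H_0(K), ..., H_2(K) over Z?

H_0 ≅ Z,  H_1 ≅ Z,  H_2 = 0.

Take the total order a < b < c < d < e < f on the vertex set. Then K (dimension 2) consists of the simplices:

  0-simplices (6): a, b, c, d, e, f
  1-simplices (12): ac, ad, af, bc, bd, be, bf, cd, ce, cf, de, df
  2-simplices (6): acd, adf, bce, bcf, bdf, cde

giving chain groups C_0 ≅ Z^6, C_1 ≅ Z^12, C_2 ≅ Z^6.

Boundary ∂_1: C_1 → C_0 is given by ∂[p,q] = [q] − [p]. For instance
  ∂cd = d − c.
This gives a 6×12 integer matrix of rank 5; reducing to Smith normal form yields diagonal entries (1,1,1,1,1).

∂_2: C_2 → C_1 acts by ∂[p,q,r] = [q,r] − [p,r] + [p,q]. For instance
  ∂acd = cd − ad + ac,
  ∂bce = ce − be + bc.
This gives a 12×6 integer matrix of rank 6; reducing to Smith normal form yields diagonal entries (1,1,1,1,1,1).

Computing H_k = (kernel of ∂_k) / (image of ∂_{k+1}):

  H_0: rank C_0 − rank ∂_1 = 6 − 5 = 1, and the invariant factors of ∂_1 are all 1, so H_0 = Z.
  H_1: rank ker ∂_1 − rank ∂_2 = (12 − 5) − 6 = 1, and the invariant factors of ∂_2 are all 1, so H_1 = Z.
  H_2: rank ker ∂_2 − rank ∂_3 = (6 − 6) − 0 = 0, and there is no ∂_3, so H_2 = 0.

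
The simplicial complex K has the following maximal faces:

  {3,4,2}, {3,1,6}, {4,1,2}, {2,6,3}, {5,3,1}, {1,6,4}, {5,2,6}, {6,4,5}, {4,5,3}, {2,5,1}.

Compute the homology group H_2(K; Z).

H_2 ≅ 0.

Order the vertices as 1 < 2 < 3 < 4 < 5 < 6. Listing each simplex with vertices in this order, K has dimension 2 with simplices:

  0-simplices (6): [1], [2], [3], [4], [5], [6]
  1-simplices (15): [1,2], [1,3], [1,4], [1,5], [1,6], [2,3], [2,4], [2,5], [2,6], [3,4], [3,5], [3,6], [4,5], [4,6], [5,6]
  2-simplices (10): [1,2,4], [1,2,5], [1,3,5], [1,3,6], [1,4,6], [2,3,4], [2,3,6], [2,5,6], [3,4,5], [4,5,6]

so the chain groups are C_0 ≅ Z^6, C_1 ≅ Z^15, C_2 ≅ Z^10.

The boundary map ∂_1: C_1 → C_0 sends each edge [p,q] (with p < q) to q − p. For instance
  ∂[1,3] = [3] − [1].
This gives a 6×15 integer matrix of rank 5; reducing to Smith normal form yields diagonal entries (1,1,1,1,1).

Boundary ∂_2: C_2 → C_1 sends each 2-simplex [p,q,r] to [q,r] − [p,r] + [p,q]. For instance
  ∂[2,3,4] = [3,4] − [2,4] + [2,3],
  ∂[3,4,5] = [4,5] − [3,5] + [3,4].
This gives a 15×10 integer matrix of rank 10; reducing to Smith normal form yields diagonal entries (1,1,1,1,1,1,1,1,1,2).

From H_k ≅ ker(∂_k) / im(∂_{k+1}) we obtain:

  H_2: rank ker ∂_2 − rank ∂_3 = (10 − 10) − 0 = 0, and there is no ∂_3, so H_2 ≅ 0.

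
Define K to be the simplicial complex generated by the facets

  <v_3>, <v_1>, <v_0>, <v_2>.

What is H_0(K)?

H_0 = Z^4.

K has 4 vertices.
rank ∂_0 = 0, rank ∂_1 = 0 ⇒ b_0 = 4 − 0 − 0 = 4. So H_0 ≅ Z^4.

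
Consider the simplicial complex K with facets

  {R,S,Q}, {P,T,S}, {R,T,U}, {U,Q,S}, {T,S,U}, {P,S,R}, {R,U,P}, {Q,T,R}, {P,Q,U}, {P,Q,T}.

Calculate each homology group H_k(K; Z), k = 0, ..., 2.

K has 6 vertices, 15 edges, 10 triangles.
rank ∂_0 = 0, rank ∂_1 = 5 ⇒ b_0 = 6 − 0 − 5 = 1; all invariant factors of ∂_1 are 1 so no torsion. So H_0 = Z.
rank ∂_1 = 5, rank ∂_2 = 10 ⇒ b_1 = 15 − 5 − 10 = 0; ∂_2 has invariant factor(s) [2] giving torsion. So H_1 = Z/2Z.
rank ∂_2 = 10, rank ∂_3 = 0 ⇒ b_2 = 10 − 10 − 0 = 0. So H_2 = 0.

H_0 ≅ Z,  H_1 ≅ Z/2Z,  H_2 = 0.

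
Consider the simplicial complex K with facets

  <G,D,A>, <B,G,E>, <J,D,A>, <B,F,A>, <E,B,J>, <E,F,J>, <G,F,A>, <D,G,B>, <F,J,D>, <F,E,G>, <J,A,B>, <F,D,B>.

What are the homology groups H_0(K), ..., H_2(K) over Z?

H_0 ≅ Z,  H_1 ≅ Z/2,  H_2 = 0.

We work with the vertex ordering A < B < D < E < F < G < J. The simplices of K, each written with vertices in increasing order, are:

  0-simplices (7): A, B, D, E, F, G, J
  1-simplices (18): AB, AD, AF, AG, AJ, BD, BE, BF, BG, BJ, DF, DG, DJ, EF, EG, EJ, FG, FJ
  2-simplices (12): ABF, ABJ, ADG, ADJ, AFG, BDF, BDG, BEG, BEJ, DFJ, EFG, EFJ

giving chain groups C_0 ≅ Z^7, C_1 ≅ Z^18, C_2 ≅ Z^12.

The boundary map ∂_1: C_1 → C_0 maps an edge to its endpoints' difference, ∂[p,q] = q − p. For instance
  ∂FJ = J − F.
This gives a 7×18 integer matrix of rank 6; reducing to Smith normal form yields diagonal entries (1,1,1,1,1,1).

∂_2: C_2 → C_1 maps a triangle to the signed sum of its edges. For instance
  ∂BDF = DF − BF + BD,
  ∂BEJ = EJ − BJ + BE.
The resulting 18×12 matrix has rank 12, and its Smith normal form has invariant factors (1,1,1,1,1,1,1,1,1,1,1,2).

Reading off H_k = ker ∂_k / im ∂_{k+1}:

  H_0: rank C_0 − rank ∂_1 = 7 − 6 = 1, and the invariant factors of ∂_1 are all 1, so H_0 ≅ Z.
  H_1: rank ker ∂_1 − rank ∂_2 = (18 − 6) − 12 = 0, and ∂_2 has invariant factor 2 > 1, so H_1 ≅ Z/2.
  H_2: rank ker ∂_2 − rank ∂_3 = (12 − 12) − 0 = 0, and there is no ∂_3, so H_2 ≅ 0.

As a check, the Euler characteristic is 7 − 18 + 12 = 1, which agrees with 1 − 0 + 0 = 1.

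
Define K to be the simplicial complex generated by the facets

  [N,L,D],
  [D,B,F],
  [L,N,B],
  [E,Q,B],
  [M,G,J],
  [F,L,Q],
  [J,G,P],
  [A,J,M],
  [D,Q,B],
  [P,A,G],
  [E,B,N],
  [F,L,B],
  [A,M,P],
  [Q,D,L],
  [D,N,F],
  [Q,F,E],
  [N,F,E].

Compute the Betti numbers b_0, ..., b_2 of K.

b_0 = 2, b_1 = 1, b_2 = 0.

Fix the vertex order A < B < D < E < F < G < J < L < M < N < P < Q and write every simplex with vertices in increasing order. Then dim K = 2 and the simplices of K are:

  0-simplices (12): A, B, D, E, F, G, J, L, M, N, P, Q
  1-simplices (28): AG, AJ, AM, AP, BD, BE, BF, BL, BN, BQ, DF, DL, DN, DQ, EF, EN, EQ, FL, FN, FQ, GJ, GM, GP, JM, JP, LN, LQ, MP
  2-simplices (17): AGP, AJM, AMP, BDF, BDQ, BEN, BEQ, BFL, BLN, DFN, DLN, DLQ, EFN, EFQ, FLQ, GJM, GJP

giving chain groups C_0 ≅ Z^12, C_1 ≅ Z^28, C_2 ≅ Z^17.

Boundary ∂_1: C_1 → C_0 maps an edge to its endpoints' difference, ∂[p,q] = q − p. For instance
  ∂DL = L − D.
The 12×28 boundary matrix has rank 10 and Smith normal form diag(1,1,1,1,1,1,1,1,1,1).

Boundary ∂_2: C_2 → C_1 sends each 2-simplex [p,q,r] to [q,r] − [p,r] + [p,q]. For instance
  ∂FLQ = LQ − FQ + FL,
  ∂GJP = JP − GP + GJ.
The resulting 28×17 matrix has rank 17, and its Smith normal form has invariant factors (1,1,1,1,1,1,1,1,1,1,1,1,1,1,1,1,2).

From H_k ≅ ker(∂_k) / im(∂_{k+1}) we obtain:

  H_0: rank C_0 − rank ∂_1 = 12 − 10 = 2, and the invariant factors of ∂_1 are all 1, so H_0 = Z^2.
  H_1: rank ker ∂_1 − rank ∂_2 = (28 − 10) − 17 = 1, and ∂_2 has invariant factor 2 > 1, so H_1 = Z ⊕ Z/2.
  H_2: rank ker ∂_2 − rank ∂_3 = (17 − 17) − 0 = 0, and there is no ∂_3, so H_2 = 0.

As a check, the Euler characteristic is 12 − 28 + 17 = 1, which agrees with 2 − 1 + 0 = 1.

Hence the Betti numbers are b_0 = 2, b_1 = 1, b_2 = 0.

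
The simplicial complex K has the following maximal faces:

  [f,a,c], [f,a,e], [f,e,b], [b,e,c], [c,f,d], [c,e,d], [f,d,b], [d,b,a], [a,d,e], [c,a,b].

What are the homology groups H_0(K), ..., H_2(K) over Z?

H_0 ≅ Z,  H_1 ≅ Z/2,  H_2 = 0.

Order the vertices as a < b < c < d < e < f. Listing each simplex with vertices in this order, K has dimension 2 with simplices:

  0-simplices (6): a, b, c, d, e, f
  1-simplices (15): ab, ac, ad, ae, af, bc, bd, be, bf, cd, ce, cf, de, df, ef
  2-simplices (10): abc, abd, acf, ade, aef, bce, bdf, bef, cde, cdf

giving chain groups C_0 ≅ Z^6, C_1 ≅ Z^15, C_2 ≅ Z^10.

∂_1: C_1 → C_0 sends each edge [p,q] (with p < q) to q − p.
The 6×15 boundary matrix has rank 5 and Smith normal form diag(1,1,1,1,1).

Boundary ∂_2: C_2 → C_1 sends each 2-simplex [p,q,r] to [q,r] − [p,r] + [p,q]. For instance
  ∂bdf = df − bf + bd,
  ∂abd = bd − ad + ab.
The 15×10 boundary matrix has rank 10 and Smith normal form diag(1,1,1,1,1,1,1,1,1,2).

Computing H_k = (kernel of ∂_k) / (image of ∂_{k+1}):

  H_0: rank C_0 − rank ∂_1 = 6 − 5 = 1, and the invariant factors of ∂_1 are all 1, so H_0 ≅ Z.
  H_1: rank ker ∂_1 − rank ∂_2 = (15 − 5) − 10 = 0, and ∂_2 has invariant factor 2 > 1, so H_1 ≅ Z/2.
  H_2: rank ker ∂_2 − rank ∂_3 = (10 − 10) − 0 = 0, and there is no ∂_3, so H_2 ≅ 0.

As a check, the Euler characteristic is 6 − 15 + 10 = 1, which agrees with 1 − 0 + 0 = 1.
(K is a triangulation of the real projective plane RP^2.)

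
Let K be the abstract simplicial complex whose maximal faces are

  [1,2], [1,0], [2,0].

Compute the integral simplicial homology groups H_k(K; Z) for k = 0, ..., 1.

H_0 ≅ Z,  H_1 ≅ Z.

Fix the vertex order 0 < 1 < 2 and write every simplex with vertices in increasing order. Then dim K = 1 and the simplices of K are:

  0-simplices (3): [0], [1], [2]
  1-simplices (3): [0,1], [0,2], [1,2]

giving chain groups C_0 ≅ Z^3, C_1 ≅ Z^3.

∂_1: C_1 → C_0 is given by ∂[p,q] = [q] − [p].
The resulting 3×3 matrix has rank 2, and its Smith normal form has invariant factors (1,1).

Computing H_k = (kernel of ∂_k) / (image of ∂_{k+1}):

  H_0: rank C_0 − rank ∂_1 = 3 − 2 = 1, and the invariant factors of ∂_1 are all 1, so H_0 ≅ Z.
  H_1: rank ker ∂_1 − rank ∂_2 = (3 − 2) − 0 = 1, and there is no ∂_2, so H_1 ≅ Z.

(K is a triangulation of the circle S^1.)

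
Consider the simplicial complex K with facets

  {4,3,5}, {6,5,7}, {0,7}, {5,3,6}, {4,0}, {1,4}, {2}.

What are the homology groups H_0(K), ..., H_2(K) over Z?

H_0 ≅ Z^2,  H_1 ≅ Z,  H_2 = 0.

Fix the vertex order 0 < 1 < 2 < 3 < 4 < 5 < 6 < 7 and write every simplex with vertices in increasing order. Then dim K = 2 and the simplices of K are:

  0-simplices (8): [0], [1], [2], [3], [4], [5], [6], [7]
  1-simplices (10): [0,4], [0,7], [1,4], [3,4], [3,5], [3,6], [4,5], [5,6], [5,7], [6,7]
  2-simplices (3): [3,4,5], [3,5,6], [5,6,7]

so the chain groups are C_0 ≅ Z^8, C_1 ≅ Z^10, C_2 ≅ Z^3.

The boundary map ∂_1: C_1 → C_0 sends each edge [p,q] (with p < q) to q − p. For instance
  ∂[5,6] = [6] − [5].
As a 8×10 matrix over Z this has rank 6, with invariant factors (1,1,1,1,1,1).

Boundary ∂_2: C_2 → C_1 acts by ∂[p,q,r] = [q,r] − [p,r] + [p,q]. For instance
  ∂[3,5,6] = [5,6] − [3,6] + [3,5],
  ∂[5,6,7] = [6,7] − [5,7] + [5,6].
The resulting 10×3 matrix has rank 3, and its Smith normal form has invariant factors (1,1,1).

Computing H_k = (kernel of ∂_k) / (image of ∂_{k+1}):

  H_0: rank C_0 − rank ∂_1 = 8 − 6 = 2, and the invariant factors of ∂_1 are all 1, so H_0 = Z^2.
  H_1: rank ker ∂_1 − rank ∂_2 = (10 − 6) − 3 = 1, and the invariant factors of ∂_2 are all 1, so H_1 = Z.
  H_2: rank ker ∂_2 − rank ∂_3 = (3 − 3) − 0 = 0, and there is no ∂_3, so H_2 = 0.

As a check, the Euler characteristic is 8 − 10 + 3 = 1, which agrees with 2 − 1 + 0 = 1.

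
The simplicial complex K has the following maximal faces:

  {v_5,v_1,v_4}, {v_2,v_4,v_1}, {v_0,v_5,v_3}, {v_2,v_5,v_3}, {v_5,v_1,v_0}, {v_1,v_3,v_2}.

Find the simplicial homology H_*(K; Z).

H_0 = Z,  H_1 = Z,  H_2 = 0.

Order the vertices as v_0 < v_1 < v_2 < v_3 < v_4 < v_5. Listing each simplex with vertices in this order, K has dimension 2 with simplices:

  0-simplices (6): [v_0], [v_1], [v_2], [v_3], [v_4], [v_5]
  1-simplices (12): [v_0,v_1], [v_0,v_3], [v_0,v_5], [v_1,v_2], [v_1,v_3], [v_1,v_4], [v_1,v_5], [v_2,v_3], [v_2,v_4], [v_2,v_5], [v_3,v_5], [v_4,v_5]
  2-simplices (6): [v_0,v_1,v_5], [v_0,v_3,v_5], [v_1,v_2,v_3], [v_1,v_2,v_4], [v_1,v_4,v_5], [v_2,v_3,v_5]

Hence C_0 ≅ Z^6, C_1 ≅ Z^12, C_2 ≅ Z^6.

∂_1: C_1 → C_0 is given by ∂[p,q] = [q] − [p]. For instance
  ∂[v_1,v_3] = [v_3] − [v_1].
The resulting 6×12 matrix has rank 5, and its Smith normal form has invariant factors (1,1,1,1,1).

The boundary map ∂_2: C_2 → C_1 maps a triangle to the signed sum of its edges. For instance
  ∂[v_1,v_2,v_3] = [v_2,v_3] − [v_1,v_3] + [v_1,v_2],
  ∂[v_0,v_1,v_5] = [v_1,v_5] − [v_0,v_5] + [v_0,v_1].
The 12×6 boundary matrix has rank 6 and Smith normal form diag(1,1,1,1,1,1).

Now H_k = ker ∂_k / im ∂_{k+1}, so:

  H_0: rank C_0 − rank ∂_1 = 6 − 5 = 1, and the invariant factors of ∂_1 are all 1, so H_0 = Z.
  H_1: rank ker ∂_1 − rank ∂_2 = (12 − 5) − 6 = 1, and the invariant factors of ∂_2 are all 1, so H_1 = Z.
  H_2: rank ker ∂_2 − rank ∂_3 = (6 − 6) − 0 = 0, and there is no ∂_3, so H_2 = 0.

As a check, the Euler characteristic is 6 − 12 + 6 = 0, which agrees with 1 − 1 + 0 = 0.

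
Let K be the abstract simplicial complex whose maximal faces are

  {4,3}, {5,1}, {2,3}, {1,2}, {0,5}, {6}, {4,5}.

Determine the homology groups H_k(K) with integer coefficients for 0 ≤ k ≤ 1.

Order the vertices as 0 < 1 < 2 < 3 < 4 < 5 < 6. Listing each simplex with vertices in this order, K has dimension 1 with simplices:

  0-simplices (7): [0], [1], [2], [3], [4], [5], [6]
  1-simplices (6): [0,5], [1,2], [1,5], [2,3], [3,4], [4,5]

so the chain groups are C_0 ≅ Z^7, C_1 ≅ Z^6.

The boundary map ∂_1: C_1 → C_0 is given by ∂[p,q] = [q] − [p].
This gives a 7×6 integer matrix of rank 5; reducing to Smith normal form yields diagonal entries (1,1,1,1,1).

Now H_k = ker ∂_k / im ∂_{k+1}, so:

  H_0: rank C_0 − rank ∂_1 = 7 − 5 = 2, and the invariant factors of ∂_1 are all 1, so H_0 = Z^2.
  H_1: rank ker ∂_1 − rank ∂_2 = (6 − 5) − 0 = 1, and there is no ∂_2, so H_1 = Z.

H_0 ≅ Z^2,  H_1 ≅ Z.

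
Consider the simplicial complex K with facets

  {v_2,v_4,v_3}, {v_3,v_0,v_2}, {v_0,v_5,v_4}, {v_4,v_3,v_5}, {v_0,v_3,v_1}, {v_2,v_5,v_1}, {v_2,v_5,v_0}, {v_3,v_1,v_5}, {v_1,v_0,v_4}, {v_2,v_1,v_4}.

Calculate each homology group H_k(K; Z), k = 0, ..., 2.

H_0 ≅ Z,  H_1 ≅ Z_2,  H_2 = 0.

Order the vertices as v_0 < v_1 < v_2 < v_3 < v_4 < v_5. Listing each simplex with vertices in this order, K has dimension 2 with simplices:

  0-simplices (6): [v_0], [v_1], [v_2], [v_3], [v_4], [v_5]
  1-simplices (15): (15 of them)
  2-simplices (10): [v_0,v_1,v_3], [v_0,v_1,v_4], [v_0,v_2,v_3], [v_0,v_2,v_5], [v_0,v_4,v_5], [v_1,v_2,v_4], [v_1,v_2,v_5], [v_1,v_3,v_5], [v_2,v_3,v_4], [v_3,v_4,v_5]

giving chain groups C_0 ≅ Z^6, C_1 ≅ Z^15, C_2 ≅ Z^10.

Boundary ∂_1: C_1 → C_0 sends each edge [p,q] (with p < q) to q − p. For instance
  ∂[v_1,v_3] = [v_3] − [v_1].
This gives a 6×15 integer matrix of rank 5; reducing to Smith normal form yields diagonal entries (1,1,1,1,1).

∂_2: C_2 → C_1 acts by ∂[p,q,r] = [q,r] − [p,r] + [p,q]. For instance
  ∂[v_1,v_3,v_5] = [v_3,v_5] − [v_1,v_5] + [v_1,v_3],
  ∂[v_0,v_2,v_3] = [v_2,v_3] − [v_0,v_3] + [v_0,v_2].
The 15×10 boundary matrix has rank 10 and Smith normal form diag(1,1,1,1,1,1,1,1,1,2).

Now H_k = ker ∂_k / im ∂_{k+1}, so:

  H_0: rank C_0 − rank ∂_1 = 6 − 5 = 1, and the invariant factors of ∂_1 are all 1, so H_0 = Z.
  H_1: rank ker ∂_1 − rank ∂_2 = (15 − 5) − 10 = 0, and ∂_2 has invariant factor 2 > 1, so H_1 = Z_2.
  H_2: rank ker ∂_2 − rank ∂_3 = (10 − 10) − 0 = 0, and there is no ∂_3, so H_2 = 0.

As a check, the Euler characteristic is 6 − 15 + 10 = 1, which agrees with 1 − 0 + 0 = 1.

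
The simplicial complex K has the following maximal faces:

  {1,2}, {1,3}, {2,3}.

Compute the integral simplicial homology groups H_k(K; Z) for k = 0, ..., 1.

H_0 = Z,  H_1 = Z.

We work with the vertex ordering 1 < 2 < 3. The simplices of K, each written with vertices in increasing order, are:

  0-simplices (3): [1], [2], [3]
  1-simplices (3): [1,2], [1,3], [2,3]

Hence C_0 ≅ Z^3, C_1 ≅ Z^3.

The boundary map ∂_1: C_1 → C_0 maps an edge to its endpoints' difference, ∂[p,q] = q − p. For instance
  ∂[1,2] = [2] − [1].
The 3×3 boundary matrix has rank 2 and Smith normal form diag(1,1).

From H_k ≅ ker(∂_k) / im(∂_{k+1}) we obtain:

  H_0: rank C_0 − rank ∂_1 = 3 − 2 = 1, and the invariant factors of ∂_1 are all 1, so H_0 ≅ Z.
  H_1: rank ker ∂_1 − rank ∂_2 = (3 − 2) − 0 = 1, and there is no ∂_2, so H_1 ≅ Z.

(K is a triangulation of the circle S^1.)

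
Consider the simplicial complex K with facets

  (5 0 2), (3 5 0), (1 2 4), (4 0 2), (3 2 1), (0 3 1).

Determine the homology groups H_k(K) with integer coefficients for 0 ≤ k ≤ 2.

Take the total order 0 < 1 < 2 < 3 < 4 < 5 on the vertex set. Then K (dimension 2) consists of the simplices:

  0-simplices (6): [0], [1], [2], [3], [4], [5]
  1-simplices (12): [0,1], [0,2], [0,3], [0,4], [0,5], [1,2], [1,3], [1,4], [2,3], [2,4], [2,5], [3,5]
  2-simplices (6): [0,1,3], [0,2,4], [0,2,5], [0,3,5], [1,2,3], [1,2,4]

so the chain groups are C_0 ≅ Z^6, C_1 ≅ Z^12, C_2 ≅ Z^6.

The boundary map ∂_1: C_1 → C_0 is given by ∂[p,q] = [q] − [p].
As a 6×12 matrix over Z this has rank 5, with invariant factors (1,1,1,1,1).

∂_2: C_2 → C_1 sends each 2-simplex [p,q,r] to [q,r] − [p,r] + [p,q]. For instance
  ∂[1,2,3] = [2,3] − [1,3] + [1,2],
  ∂[0,1,3] = [1,3] − [0,3] + [0,1].
The resulting 12×6 matrix has rank 6, and its Smith normal form has invariant factors (1,1,1,1,1,1).

From H_k ≅ ker(∂_k) / im(∂_{k+1}) we obtain:

  H_0: rank C_0 − rank ∂_1 = 6 − 5 = 1, and the invariant factors of ∂_1 are all 1, so H_0 = Z.
  H_1: rank ker ∂_1 − rank ∂_2 = (12 − 5) − 6 = 1, and the invariant factors of ∂_2 are all 1, so H_1 = Z.
  H_2: rank ker ∂_2 − rank ∂_3 = (6 − 6) − 0 = 0, and there is no ∂_3, so H_2 = 0.

As a check, the Euler characteristic is 6 − 12 + 6 = 0, which agrees with 1 − 1 + 0 = 0.
(K is a triangulation of the cylinder S^1 x I.)

H_0 ≅ Z,  H_1 ≅ Z,  H_2 = 0.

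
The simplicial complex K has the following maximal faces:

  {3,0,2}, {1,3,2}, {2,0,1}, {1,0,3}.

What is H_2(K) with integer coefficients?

H_2 ≅ Z.

We work with the vertex ordering 0 < 1 < 2 < 3. The simplices of K, each written with vertices in increasing order, are:

  0-simplices (4): [0], [1], [2], [3]
  1-simplices (6): [0,1], [0,2], [0,3], [1,2], [1,3], [2,3]
  2-simplices (4): [0,1,2], [0,1,3], [0,2,3], [1,2,3]

so the chain groups are C_0 ≅ Z^4, C_1 ≅ Z^6, C_2 ≅ Z^4.

The boundary map ∂_1: C_1 → C_0 maps an edge to its endpoints' difference, ∂[p,q] = q − p.
As a 4×6 matrix over Z this has rank 3, with invariant factors (1,1,1).

The boundary map ∂_2: C_2 → C_1 sends each 2-simplex [p,q,r] to [q,r] − [p,r] + [p,q]. For instance
  ∂[1,2,3] = [2,3] − [1,3] + [1,2],
  ∂[0,1,3] = [1,3] − [0,3] + [0,1].
The 6×4 boundary matrix has rank 3 and Smith normal form diag(1,1,1).

Computing H_k = (kernel of ∂_k) / (image of ∂_{k+1}):

  H_2: rank ker ∂_2 − rank ∂_3 = (4 − 3) − 0 = 1, and there is no ∂_3, so H_2 = Z.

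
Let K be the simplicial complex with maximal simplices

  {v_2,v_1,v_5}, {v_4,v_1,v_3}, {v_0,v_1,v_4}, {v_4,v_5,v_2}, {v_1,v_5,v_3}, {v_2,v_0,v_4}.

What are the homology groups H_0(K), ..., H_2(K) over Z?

H_0 = Z,  H_1 = Z,  H_2 = 0.

K has 6 vertices, 12 edges, 6 triangles.
rank ∂_0 = 0, rank ∂_1 = 5 ⇒ b_0 = 6 − 0 − 5 = 1; all invariant factors of ∂_1 are 1 so no torsion. So H_0 ≅ Z.
rank ∂_1 = 5, rank ∂_2 = 6 ⇒ b_1 = 12 − 5 − 6 = 1; all invariant factors of ∂_2 are 1 so no torsion. So H_1 ≅ Z.
rank ∂_2 = 6, rank ∂_3 = 0 ⇒ b_2 = 6 − 6 − 0 = 0. So H_2 ≅ 0.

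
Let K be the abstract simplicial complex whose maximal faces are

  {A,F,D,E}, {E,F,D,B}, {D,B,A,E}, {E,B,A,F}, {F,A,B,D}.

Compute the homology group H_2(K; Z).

H_2 = 0.

K has 5 vertices, 10 edges, 10 triangles, 5 3-simplices.
rank ∂_2 = 6, rank ∂_3 = 4 ⇒ b_2 = 10 − 6 − 4 = 0; all invariant factors of ∂_3 are 1 so no torsion. So H_2 = 0.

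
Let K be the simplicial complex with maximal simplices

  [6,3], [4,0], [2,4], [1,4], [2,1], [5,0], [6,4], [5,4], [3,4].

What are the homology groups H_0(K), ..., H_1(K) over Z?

Order the vertices as 0 < 1 < 2 < 3 < 4 < 5 < 6. Listing each simplex with vertices in this order, K has dimension 1 with simplices:

  0-simplices (7): [0], [1], [2], [3], [4], [5], [6]
  1-simplices (9): [0,4], [0,5], [1,2], [1,4], [2,4], [3,4], [3,6], [4,5], [4,6]

Hence C_0 ≅ Z^7, C_1 ≅ Z^9.

Boundary ∂_1: C_1 → C_0 sends each edge [p,q] (with p < q) to q − p. For instance
  ∂[0,4] = [4] − [0].
The 7×9 boundary matrix has rank 6 and Smith normal form diag(1,1,1,1,1,1).

Now H_k = ker ∂_k / im ∂_{k+1}, so:

  H_0: rank C_0 − rank ∂_1 = 7 − 6 = 1, and the invariant factors of ∂_1 are all 1, so H_0 ≅ Z.
  H_1: rank ker ∂_1 − rank ∂_2 = (9 − 6) − 0 = 3, and there is no ∂_2, so H_1 ≅ Z^3.

H_0 ≅ Z,  H_1 ≅ Z^3.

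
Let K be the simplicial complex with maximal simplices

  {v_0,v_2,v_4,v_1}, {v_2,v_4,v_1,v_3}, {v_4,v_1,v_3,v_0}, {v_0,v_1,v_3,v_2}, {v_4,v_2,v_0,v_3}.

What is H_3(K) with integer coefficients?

H_3 = Z.

Take the total order v_0 < v_1 < v_2 < v_3 < v_4 on the vertex set. Then K (dimension 3) consists of the simplices:

  0-simplices (5): [v_0], [v_1], [v_2], [v_3], [v_4]
  1-simplices (10): [v_0,v_1], [v_0,v_2], [v_0,v_3], [v_0,v_4], [v_1,v_2], [v_1,v_3], [v_1,v_4], [v_2,v_3], [v_2,v_4], [v_3,v_4]
  2-simplices (10): [v_0,v_1,v_2], [v_0,v_1,v_3], [v_0,v_1,v_4], [v_0,v_2,v_3], [v_0,v_2,v_4], [v_0,v_3,v_4], [v_1,v_2,v_3], [v_1,v_2,v_4], [v_1,v_3,v_4], [v_2,v_3,v_4]
  3-simplices (5): [v_0,v_1,v_2,v_3], [v_0,v_1,v_2,v_4], [v_0,v_1,v_3,v_4], [v_0,v_2,v_3,v_4], [v_1,v_2,v_3,v_4]

Hence C_0 ≅ Z^5, C_1 ≅ Z^10, C_2 ≅ Z^10, C_3 ≅ Z^5.

Boundary ∂_1: C_1 → C_0 is given by ∂[p,q] = [q] − [p].
The 5×10 boundary matrix has rank 4 and Smith normal form diag(1,1,1,1).

∂_2: C_2 → C_1 acts by ∂[p,q,r] = [q,r] − [p,r] + [p,q]. For instance
  ∂[v_0,v_2,v_3] = [v_2,v_3] − [v_0,v_3] + [v_0,v_2],
  ∂[v_0,v_3,v_4] = [v_3,v_4] − [v_0,v_4] + [v_0,v_3].
The resulting 10×10 matrix has rank 6, and its Smith normal form has invariant factors (1,1,1,1,1,1).

∂_3: C_3 → C_2 sends each 3-simplex σ to the alternating sum Σ_i (−1)^i (σ with its i-th vertex removed). For instance
  ∂[v_0,v_2,v_3,v_4] = [v_2,v_3,v_4] − [v_0,v_3,v_4] + [v_0,v_2,v_4] − [v_0,v_2,v_3],
  ∂[v_0,v_1,v_2,v_3] = [v_1,v_2,v_3] − [v_0,v_2,v_3] + [v_0,v_1,v_3] − [v_0,v_1,v_2].
As a 10×5 matrix over Z this has rank 4, with invariant factors (1,1,1,1).

Now H_k = ker ∂_k / im ∂_{k+1}, so:

  H_3: rank ker ∂_3 − rank ∂_4 = (5 − 4) − 0 = 1, and there is no ∂_4, so H_3 = Z.

(K is a triangulation of the 3-sphere S^3.)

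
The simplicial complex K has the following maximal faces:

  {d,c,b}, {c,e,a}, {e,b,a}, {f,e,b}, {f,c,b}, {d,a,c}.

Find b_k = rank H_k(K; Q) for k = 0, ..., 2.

K has 6 vertices, 12 edges, 6 triangles.
rank ∂_0 = 0, rank ∂_1 = 5 ⇒ b_0 = 6 − 0 − 5 = 1; all invariant factors of ∂_1 are 1 so no torsion. So H_0 ≅ Z.
rank ∂_1 = 5, rank ∂_2 = 6 ⇒ b_1 = 12 − 5 − 6 = 1; all invariant factors of ∂_2 are 1 so no torsion. So H_1 ≅ Z.
rank ∂_2 = 6, rank ∂_3 = 0 ⇒ b_2 = 6 − 6 − 0 = 0. So H_2 ≅ 0.

b_0 = 1, b_1 = 1, b_2 = 0.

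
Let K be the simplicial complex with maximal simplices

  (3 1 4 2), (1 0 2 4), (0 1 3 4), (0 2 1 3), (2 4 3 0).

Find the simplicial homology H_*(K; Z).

H_0 ≅ Z,  H_1 = 0,  H_2 = 0,  H_3 ≅ Z.

Take the total order 0 < 1 < 2 < 3 < 4 on the vertex set. Then K (dimension 3) consists of the simplices:

  0-simplices (5): [0], [1], [2], [3], [4]
  1-simplices (10): [0,1], [0,2], [0,3], [0,4], [1,2], [1,3], [1,4], [2,3], [2,4], [3,4]
  2-simplices (10): [0,1,2], [0,1,3], [0,1,4], [0,2,3], [0,2,4], [0,3,4], [1,2,3], [1,2,4], [1,3,4], [2,3,4]
  3-simplices (5): [0,1,2,3], [0,1,2,4], [0,1,3,4], [0,2,3,4], [1,2,3,4]

Hence C_0 ≅ Z^5, C_1 ≅ Z^10, C_2 ≅ Z^10, C_3 ≅ Z^5.

The boundary map ∂_1: C_1 → C_0 is given by ∂[p,q] = [q] − [p]. For instance
  ∂[3,4] = [4] − [3].
The 5×10 boundary matrix has rank 4 and Smith normal form diag(1,1,1,1).

∂_2: C_2 → C_1 sends each 2-simplex [p,q,r] to [q,r] − [p,r] + [p,q]. For instance
  ∂[1,2,4] = [2,4] − [1,4] + [1,2],
  ∂[0,3,4] = [3,4] − [0,4] + [0,3].
This gives a 10×10 integer matrix of rank 6; reducing to Smith normal form yields diagonal entries (1,1,1,1,1,1).

The boundary map ∂_3: C_3 → C_2 sends each 3-simplex σ to the alternating sum Σ_i (−1)^i (σ with its i-th vertex removed). For instance
  ∂[0,1,2,4] = [1,2,4] − [0,2,4] + [0,1,4] − [0,1,2],
  ∂[1,2,3,4] = [2,3,4] − [1,3,4] + [1,2,4] − [1,2,3].
The resulting 10×5 matrix has rank 4, and its Smith normal form has invariant factors (1,1,1,1).

Now H_k = ker ∂_k / im ∂_{k+1}, so:

  H_0: rank C_0 − rank ∂_1 = 5 − 4 = 1, and the invariant factors of ∂_1 are all 1, so H_0 ≅ Z.
  H_1: rank ker ∂_1 − rank ∂_2 = (10 − 4) − 6 = 0, and the invariant factors of ∂_2 are all 1, so H_1 ≅ 0.
  H_2: rank ker ∂_2 − rank ∂_3 = (10 − 6) − 4 = 0, and the invariant factors of ∂_3 are all 1, so H_2 ≅ 0.
  H_3: rank ker ∂_3 − rank ∂_4 = (5 − 4) − 0 = 1, and there is no ∂_4, so H_3 ≅ Z.

As a check, the Euler characteristic is 5 − 10 + 10 − 5 = 0, which agrees with 1 − 0 + 0 − 1 = 0.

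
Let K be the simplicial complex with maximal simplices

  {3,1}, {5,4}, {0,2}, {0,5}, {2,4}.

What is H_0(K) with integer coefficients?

H_0 = Z^2.

We work with the vertex ordering 0 < 1 < 2 < 3 < 4 < 5. The simplices of K, each written with vertices in increasing order, are:

  0-simplices (6): [0], [1], [2], [3], [4], [5]
  1-simplices (5): [0,2], [0,5], [1,3], [2,4], [4,5]

Hence C_0 ≅ Z^6, C_1 ≅ Z^5.

Boundary ∂_1: C_1 → C_0 maps an edge to its endpoints' difference, ∂[p,q] = q − p.
As a 6×5 matrix over Z this has rank 4, with invariant factors (1,1,1,1).

Computing H_k = (kernel of ∂_k) / (image of ∂_{k+1}):

  H_0: rank C_0 − rank ∂_1 = 6 − 4 = 2, and the invariant factors of ∂_1 are all 1, so H_0 ≅ Z^2.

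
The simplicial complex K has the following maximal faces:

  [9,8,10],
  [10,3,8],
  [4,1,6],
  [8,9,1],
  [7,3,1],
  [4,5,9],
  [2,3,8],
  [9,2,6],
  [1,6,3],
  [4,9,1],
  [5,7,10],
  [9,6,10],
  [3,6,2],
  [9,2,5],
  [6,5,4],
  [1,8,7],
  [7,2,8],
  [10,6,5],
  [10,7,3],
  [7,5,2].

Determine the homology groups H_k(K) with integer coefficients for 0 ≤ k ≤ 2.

H_0 ≅ Z,  H_1 ≅ Z ⊕ Z_2,  H_2 = 0.

Take the total order 1 < 2 < 3 < 4 < 5 < 6 < 7 < 8 < 9 < 10 on the vertex set. Then K (dimension 2) consists of the simplices:

  0-simplices (10): [1], [2], [3], [4], [5], [6], [7], [8], [9], [10]
  1-simplices (30): (30 of them)
  2-simplices (20): (20 of them)

Hence C_0 ≅ Z^10, C_1 ≅ Z^30, C_2 ≅ Z^20.

∂_1: C_1 → C_0 is given by ∂[p,q] = [q] − [p].
The resulting 10×30 matrix has rank 9, and its Smith normal form has invariant factors (1,1,1,1,1,1,1,1,1).

The boundary map ∂_2: C_2 → C_1 sends each 2-simplex [p,q,r] to [q,r] − [p,r] + [p,q]. For instance
  ∂[1,8,9] = [8,9] − [1,9] + [1,8],
  ∂[1,4,6] = [4,6] − [1,6] + [1,4].
This gives a 30×20 integer matrix of rank 20; reducing to Smith normal form yields diagonal entries (1,1,1,1,1,1,1,1,1,1,1,1,1,1,1,1,1,1,1,2).

Computing H_k = (kernel of ∂_k) / (image of ∂_{k+1}):

  H_0: rank C_0 − rank ∂_1 = 10 − 9 = 1, and the invariant factors of ∂_1 are all 1, so H_0 = Z.
  H_1: rank ker ∂_1 − rank ∂_2 = (30 − 9) − 20 = 1, and ∂_2 has invariant factor 2 > 1, so H_1 = Z ⊕ Z_2.
  H_2: rank ker ∂_2 − rank ∂_3 = (20 − 20) − 0 = 0, and there is no ∂_3, so H_2 = 0.

As a check, the Euler characteristic is 10 − 30 + 20 = 0, which agrees with 1 − 1 + 0 = 0.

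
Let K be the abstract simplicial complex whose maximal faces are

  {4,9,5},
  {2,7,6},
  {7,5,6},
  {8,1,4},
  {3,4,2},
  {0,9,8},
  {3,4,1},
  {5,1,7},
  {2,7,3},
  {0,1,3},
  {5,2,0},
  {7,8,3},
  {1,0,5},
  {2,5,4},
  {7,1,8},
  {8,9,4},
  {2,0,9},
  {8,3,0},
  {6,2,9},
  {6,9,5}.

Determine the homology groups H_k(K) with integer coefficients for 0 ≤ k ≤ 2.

Order the vertices as 0 < 1 < 2 < 3 < 4 < 5 < 6 < 7 < 8 < 9. Listing each simplex with vertices in this order, K has dimension 2 with simplices:

  0-simplices (10): [0], [1], [2], [3], [4], [5], [6], [7], [8], [9]
  1-simplices (30): (30 of them)
  2-simplices (20): (20 of them)

so the chain groups are C_0 ≅ Z^10, C_1 ≅ Z^30, C_2 ≅ Z^20.

The boundary map ∂_1: C_1 → C_0 maps an edge to its endpoints' difference, ∂[p,q] = q − p. For instance
  ∂[6,7] = [7] − [6].
The resulting 10×30 matrix has rank 9, and its Smith normal form has invariant factors (1,1,1,1,1,1,1,1,1).

∂_2: C_2 → C_1 sends each 2-simplex [p,q,r] to [q,r] − [p,r] + [p,q]. For instance
  ∂[0,3,8] = [3,8] − [0,8] + [0,3],
  ∂[2,6,9] = [6,9] − [2,9] + [2,6].
As a 30×20 matrix over Z this has rank 20, with invariant factors (1,1,1,1,1,1,1,1,1,1,1,1,1,1,1,1,1,1,1,2).

Reading off H_k = ker ∂_k / im ∂_{k+1}:

  H_0: rank C_0 − rank ∂_1 = 10 − 9 = 1, and the invariant factors of ∂_1 are all 1, so H_0 = Z.
  H_1: rank ker ∂_1 − rank ∂_2 = (30 − 9) − 20 = 1, and ∂_2 has invariant factor 2 > 1, so H_1 = Z ⊕ Z/2.
  H_2: rank ker ∂_2 − rank ∂_3 = (20 − 20) − 0 = 0, and there is no ∂_3, so H_2 = 0.

As a check, the Euler characteristic is 10 − 30 + 20 = 0, which agrees with 1 − 1 + 0 = 0.
(K is a triangulation of the Klein bottle.)

H_0 ≅ Z,  H_1 ≅ Z ⊕ Z/2,  H_2 = 0.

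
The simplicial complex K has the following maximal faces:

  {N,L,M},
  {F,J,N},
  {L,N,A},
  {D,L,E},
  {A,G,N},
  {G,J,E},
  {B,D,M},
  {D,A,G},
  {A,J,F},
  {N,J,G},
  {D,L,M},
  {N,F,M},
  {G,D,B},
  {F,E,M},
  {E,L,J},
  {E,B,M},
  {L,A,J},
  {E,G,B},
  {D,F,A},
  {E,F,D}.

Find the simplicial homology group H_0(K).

H_0 ≅ Z.

Order the vertices as A < B < D < E < F < G < J < L < M < N. Listing each simplex with vertices in this order, K has dimension 2 with simplices:

  0-simplices (10): A, B, D, E, F, G, J, L, M, N
  1-simplices (30): AD, AF, AG, AJ, AL, AN, BD, BE, BG, BM, DE, DF, DG, DL, DM, EF, EG, EJ, EL, EM, FJ, FM, FN, GJ, GN, JL, JN, LM, LN, MN
  2-simplices (20): ADF, ADG, AFJ, AGN, AJL, ALN, BDG, BDM, BEG, BEM, DEF, DEL, DLM, EFM, EGJ, EJL, FJN, FMN, GJN, LMN

so the chain groups are C_0 ≅ Z^10, C_1 ≅ Z^30, C_2 ≅ Z^20.

The boundary map ∂_1: C_1 → C_0 is given by ∂[p,q] = [q] − [p].
The 10×30 boundary matrix has rank 9 and Smith normal form diag(1,1,1,1,1,1,1,1,1).

Boundary ∂_2: C_2 → C_1 maps a triangle to the signed sum of its edges. For instance
  ∂AJL = JL − AL + AJ,
  ∂AFJ = FJ − AJ + AF.
This gives a 30×20 integer matrix of rank 20; reducing to Smith normal form yields diagonal entries (1,1,1,1,1,1,1,1,1,1,1,1,1,1,1,1,1,1,1,2).

Now H_k = ker ∂_k / im ∂_{k+1}, so:

  H_0: rank C_0 − rank ∂_1 = 10 − 9 = 1, and the invariant factors of ∂_1 are all 1, so H_0 ≅ Z.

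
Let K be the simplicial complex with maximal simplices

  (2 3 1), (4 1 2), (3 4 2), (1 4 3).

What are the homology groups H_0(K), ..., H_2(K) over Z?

H_0 ≅ Z,  H_1 = 0,  H_2 ≅ Z.

Fix the vertex order 1 < 2 < 3 < 4 and write every simplex with vertices in increasing order. Then dim K = 2 and the simplices of K are:

  0-simplices (4): [1], [2], [3], [4]
  1-simplices (6): [1,2], [1,3], [1,4], [2,3], [2,4], [3,4]
  2-simplices (4): [1,2,3], [1,2,4], [1,3,4], [2,3,4]

Hence C_0 ≅ Z^4, C_1 ≅ Z^6, C_2 ≅ Z^4.

The boundary map ∂_1: C_1 → C_0 maps an edge to its endpoints' difference, ∂[p,q] = q − p.
As a 4×6 matrix over Z this has rank 3, with invariant factors (1,1,1).

The boundary map ∂_2: C_2 → C_1 sends each 2-simplex [p,q,r] to [q,r] − [p,r] + [p,q]. For instance
  ∂[1,2,3] = [2,3] − [1,3] + [1,2],
  ∂[1,3,4] = [3,4] − [1,4] + [1,3].
The 6×4 boundary matrix has rank 3 and Smith normal form diag(1,1,1).

From H_k ≅ ker(∂_k) / im(∂_{k+1}) we obtain:

  H_0: rank C_0 − rank ∂_1 = 4 − 3 = 1, and the invariant factors of ∂_1 are all 1, so H_0 ≅ Z.
  H_1: rank ker ∂_1 − rank ∂_2 = (6 − 3) − 3 = 0, and the invariant factors of ∂_2 are all 1, so H_1 ≅ 0.
  H_2: rank ker ∂_2 − rank ∂_3 = (4 − 3) − 0 = 1, and there is no ∂_3, so H_2 ≅ Z.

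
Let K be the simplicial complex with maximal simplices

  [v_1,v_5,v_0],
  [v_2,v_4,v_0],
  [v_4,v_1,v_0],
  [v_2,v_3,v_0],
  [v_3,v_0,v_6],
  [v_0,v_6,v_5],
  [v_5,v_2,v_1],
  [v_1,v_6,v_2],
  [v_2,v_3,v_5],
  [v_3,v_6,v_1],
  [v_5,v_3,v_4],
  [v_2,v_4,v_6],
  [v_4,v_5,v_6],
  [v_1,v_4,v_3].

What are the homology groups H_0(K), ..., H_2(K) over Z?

Take the total order v_0 < v_1 < v_2 < v_3 < v_4 < v_5 < v_6 on the vertex set. Then K (dimension 2) consists of the simplices:

  0-simplices (7): [v_0], [v_1], [v_2], [v_3], [v_4], [v_5], [v_6]
  1-simplices (21): (21 of them)
  2-simplices (14): (14 of them)

giving chain groups C_0 ≅ Z^7, C_1 ≅ Z^21, C_2 ≅ Z^14.

Boundary ∂_1: C_1 → C_0 maps an edge to its endpoints' difference, ∂[p,q] = q − p. For instance
  ∂[v_1,v_3] = [v_3] − [v_1].
The 7×21 boundary matrix has rank 6 and Smith normal form diag(1,1,1,1,1,1).

∂_2: C_2 → C_1 sends each 2-simplex [p,q,r] to [q,r] − [p,r] + [p,q]. For instance
  ∂[v_1,v_3,v_6] = [v_3,v_6] − [v_1,v_6] + [v_1,v_3],
  ∂[v_1,v_2,v_5] = [v_2,v_5] − [v_1,v_5] + [v_1,v_2].
The 21×14 boundary matrix has rank 13 and Smith normal form diag(1,1,1,1,1,1,1,1,1,1,1,1,1).

Computing H_k = (kernel of ∂_k) / (image of ∂_{k+1}):

  H_0: rank C_0 − rank ∂_1 = 7 − 6 = 1, and the invariant factors of ∂_1 are all 1, so H_0 = Z.
  H_1: rank ker ∂_1 − rank ∂_2 = (21 − 6) − 13 = 2, and the invariant factors of ∂_2 are all 1, so H_1 = Z^2.
  H_2: rank ker ∂_2 − rank ∂_3 = (14 − 13) − 0 = 1, and there is no ∂_3, so H_2 = Z.

(K is a triangulation of the torus T^2.)

H_0 ≅ Z,  H_1 ≅ Z^2,  H_2 ≅ Z.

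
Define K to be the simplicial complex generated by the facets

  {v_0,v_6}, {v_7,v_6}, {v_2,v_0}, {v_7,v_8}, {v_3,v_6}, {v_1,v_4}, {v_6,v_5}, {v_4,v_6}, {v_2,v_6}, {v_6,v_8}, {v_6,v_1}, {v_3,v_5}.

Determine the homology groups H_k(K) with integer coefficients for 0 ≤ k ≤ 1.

H_0 = Z,  H_1 = Z^4.

Order the vertices as v_0 < v_1 < v_2 < v_3 < v_4 < v_5 < v_6 < v_7 < v_8. Listing each simplex with vertices in this order, K has dimension 1 with simplices:

  0-simplices (9): [v_0], [v_1], [v_2], [v_3], [v_4], [v_5], [v_6], [v_7], [v_8]
  1-simplices (12): [v_0,v_2], [v_0,v_6], [v_1,v_4], [v_1,v_6], [v_2,v_6], [v_3,v_5], [v_3,v_6], [v_4,v_6], [v_5,v_6], [v_6,v_7], [v_6,v_8], [v_7,v_8]

so the chain groups are C_0 ≅ Z^9, C_1 ≅ Z^12.

The boundary map ∂_1: C_1 → C_0 is given by ∂[p,q] = [q] − [p]. For instance
  ∂[v_6,v_7] = [v_7] − [v_6].
The resulting 9×12 matrix has rank 8, and its Smith normal form has invariant factors (1,1,1,1,1,1,1,1).

Computing H_k = (kernel of ∂_k) / (image of ∂_{k+1}):

  H_0: rank C_0 − rank ∂_1 = 9 − 8 = 1, and the invariant factors of ∂_1 are all 1, so H_0 ≅ Z.
  H_1: rank ker ∂_1 − rank ∂_2 = (12 − 8) − 0 = 4, and there is no ∂_2, so H_1 ≅ Z^4.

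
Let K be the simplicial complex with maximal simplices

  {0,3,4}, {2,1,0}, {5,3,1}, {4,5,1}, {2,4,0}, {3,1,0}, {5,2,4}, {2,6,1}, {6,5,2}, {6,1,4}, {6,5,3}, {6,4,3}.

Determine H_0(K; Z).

We work with the vertex ordering 0 < 1 < 2 < 3 < 4 < 5 < 6. The simplices of K, each written with vertices in increasing order, are:

  0-simplices (7): [0], [1], [2], [3], [4], [5], [6]
  1-simplices (18): [0,1], [0,2], [0,3], [0,4], [1,2], [1,3], [1,4], [1,5], [1,6], [2,4], [2,5], [2,6], [3,4], [3,5], [3,6], [4,5], [4,6], [5,6]
  2-simplices (12): [0,1,2], [0,1,3], [0,2,4], [0,3,4], [1,2,6], [1,3,5], [1,4,5], [1,4,6], [2,4,5], [2,5,6], [3,4,6], [3,5,6]

so the chain groups are C_0 ≅ Z^7, C_1 ≅ Z^18, C_2 ≅ Z^12.

∂_1: C_1 → C_0 sends each edge [p,q] (with p < q) to q − p.
The resulting 7×18 matrix has rank 6, and its Smith normal form has invariant factors (1,1,1,1,1,1).

Boundary ∂_2: C_2 → C_1 acts by ∂[p,q,r] = [q,r] − [p,r] + [p,q]. For instance
  ∂[1,3,5] = [3,5] − [1,5] + [1,3],
  ∂[2,4,5] = [4,5] − [2,5] + [2,4].
The 18×12 boundary matrix has rank 12 and Smith normal form diag(1,1,1,1,1,1,1,1,1,1,1,2).

Now H_k = ker ∂_k / im ∂_{k+1}, so:

  H_0: rank C_0 − rank ∂_1 = 7 − 6 = 1, and the invariant factors of ∂_1 are all 1, so H_0 ≅ Z.

(K is a triangulation of the real projective plane RP^2.)

H_0 = Z.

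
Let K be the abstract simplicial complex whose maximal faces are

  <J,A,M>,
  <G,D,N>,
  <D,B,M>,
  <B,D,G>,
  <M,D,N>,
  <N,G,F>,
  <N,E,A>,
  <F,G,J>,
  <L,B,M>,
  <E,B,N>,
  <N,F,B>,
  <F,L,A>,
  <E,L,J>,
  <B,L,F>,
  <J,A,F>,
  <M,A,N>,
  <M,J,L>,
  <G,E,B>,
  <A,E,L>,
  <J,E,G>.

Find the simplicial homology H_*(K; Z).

H_0 = Z,  H_1 = Z ⊕ Z/2,  H_2 = 0.

K has 10 vertices, 30 edges, 20 triangles.
rank ∂_0 = 0, rank ∂_1 = 9 ⇒ b_0 = 10 − 0 − 9 = 1; all invariant factors of ∂_1 are 1 so no torsion. So H_0 = Z.
rank ∂_1 = 9, rank ∂_2 = 20 ⇒ b_1 = 30 − 9 − 20 = 1; ∂_2 has invariant factor(s) [2] giving torsion. So H_1 = Z ⊕ Z/2.
rank ∂_2 = 20, rank ∂_3 = 0 ⇒ b_2 = 20 − 20 − 0 = 0. So H_2 = 0.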